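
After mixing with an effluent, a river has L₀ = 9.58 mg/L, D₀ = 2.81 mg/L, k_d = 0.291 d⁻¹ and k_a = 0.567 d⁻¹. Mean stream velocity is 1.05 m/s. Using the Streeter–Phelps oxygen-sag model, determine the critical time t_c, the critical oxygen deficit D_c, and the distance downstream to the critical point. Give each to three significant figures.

t_c ≈ 1.24 d; D_c ≈ 3.43 mg/L; x_c ≈ 112 km

t_c = [1/(k_a−k_d)] ln[(k_a/k_d)(1 − D₀(k_a−k_d)/(k_d L₀))]
= [1/(0.567−0.291)] ln[(0.567/0.291)(1 − 2.81×0.2760/(0.291×9.58))]
= (1/0.2760) ln[1.948 × 0.7218] = 3.623 × ln(1.406) = 3.623 × 0.3410 = 1.236 d.
L(t_c) = L₀ e^(−k_d t_c) = 9.58 × 0.6980 = 6.687 mg/L, and at the critical point k_a D_c = k_d L, so D_c = (0.291/0.567) × 6.687 = 3.432 mg/L.
x_c = v t_c = 1.05 m/s × 1.236 d × 86400 s/d = 112100 m ≈ 112 km.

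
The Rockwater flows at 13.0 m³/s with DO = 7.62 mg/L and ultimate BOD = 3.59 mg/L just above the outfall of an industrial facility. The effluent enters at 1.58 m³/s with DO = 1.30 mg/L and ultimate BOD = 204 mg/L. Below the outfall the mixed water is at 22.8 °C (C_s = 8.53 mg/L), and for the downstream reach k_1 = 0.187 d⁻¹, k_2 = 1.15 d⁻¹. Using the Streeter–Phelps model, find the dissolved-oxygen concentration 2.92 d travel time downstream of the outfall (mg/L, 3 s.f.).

Mixed DO = (13.0×7.62 + 1.58×1.30)/(13.0+1.58) = 101.1/14.58 = 6.935 mg/L.
Mixed L₀ = (13.0×3.59 + 1.58×204)/(14.58) = 369.0/14.58 = 25.31 mg/L.
Initial deficit D₀ = C_s − DO₀ = 8.53 − 6.935 = 1.595 mg/L.
D(2.92) = [0.187×25.31/(1.15−0.187)](e^(−0.187×2.92) − e^(−1.15×2.92)) + 1.595 e^(−1.15×2.92)
= 4.914 × (0.5792 − 0.03480) + 1.595 × 0.03480 = 2.731 mg/L.
DO = 8.53 − 2.731 = 5.799 mg/L.

DO ≈ 5.80 mg/L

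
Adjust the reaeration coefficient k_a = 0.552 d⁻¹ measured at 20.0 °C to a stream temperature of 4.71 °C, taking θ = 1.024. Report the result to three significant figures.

k_a ≈ 0.384 d⁻¹

k_a(T₂) = k_a(T₁) · θ^(T₂−T₁) = 0.552 × 1.024^(4.71−20.0)
= 0.552 × 1.024^-15.3 = 0.552 × 0.6958 = 0.3841 d⁻¹.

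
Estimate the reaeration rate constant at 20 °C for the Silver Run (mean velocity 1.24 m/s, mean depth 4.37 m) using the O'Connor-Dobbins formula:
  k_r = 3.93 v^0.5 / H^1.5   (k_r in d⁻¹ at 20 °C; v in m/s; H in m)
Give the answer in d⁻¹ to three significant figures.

k_r = 3.93 × 1.24^0.5 / 4.37^1.5 = 3.93 × 1.114 / 9.135 = 0.4791 d⁻¹.

k_r ≈ 0.479 d⁻¹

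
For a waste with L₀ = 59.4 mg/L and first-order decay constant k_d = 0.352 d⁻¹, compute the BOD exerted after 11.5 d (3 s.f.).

y_t = L₀(1 − e^(−k_d t)) = 59.4 × (1 − e^(−0.352×11.5))
= 59.4 × (1 − 0.01746) = 59.4 × 0.9825 = 58.36 mg/L.

y ≈ 58.4 mg/L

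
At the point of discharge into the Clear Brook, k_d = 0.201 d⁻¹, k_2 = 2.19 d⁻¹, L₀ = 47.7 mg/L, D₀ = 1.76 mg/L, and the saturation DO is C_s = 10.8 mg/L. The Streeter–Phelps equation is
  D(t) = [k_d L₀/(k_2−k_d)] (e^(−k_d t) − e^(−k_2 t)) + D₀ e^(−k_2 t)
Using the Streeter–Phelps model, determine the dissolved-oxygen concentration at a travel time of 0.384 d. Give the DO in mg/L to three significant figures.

DO ≈ 7.66 mg/L

k_d L₀/(k_2−k_d) = 0.201×47.7/(2.19−0.201) = 9.588/1.989 = 4.820 mg/L.
e^(−k_d t) = e^(−0.201×0.3840) = 0.9257; e^(−k_2 t) = e^(−2.19×0.3840) = 0.4313.
D = 4.820 × (0.9257 − 0.4313) + 1.76 × 0.4313 = 2.383 + 0.7591 = 3.142 mg/L.
DO = C_s − D = 10.8 − 3.142 = 7.658 mg/L.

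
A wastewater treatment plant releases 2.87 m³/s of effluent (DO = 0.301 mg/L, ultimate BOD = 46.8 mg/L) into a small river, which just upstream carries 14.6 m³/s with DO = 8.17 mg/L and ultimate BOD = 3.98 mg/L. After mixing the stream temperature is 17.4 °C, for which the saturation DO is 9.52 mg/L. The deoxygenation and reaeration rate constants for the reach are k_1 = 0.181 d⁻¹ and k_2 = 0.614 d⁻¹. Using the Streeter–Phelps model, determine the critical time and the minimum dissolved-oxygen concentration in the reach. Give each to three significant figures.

Mixed DO = (14.6×8.17 + 2.87×0.301)/(14.6+2.87) = 120.1/17.47 = 6.877 mg/L.
Mixed L₀ = (14.6×3.98 + 2.87×46.8)/(17.47) = 192.4/17.47 = 11.01 mg/L.
Initial deficit D₀ = C_s − DO₀ = 9.52 − 6.877 = 2.643 mg/L.
t_c = (1/0.4330) ln[(0.614/0.181)(1 − 2.643×0.4330/(0.181×11.01))] = 2.309 × ln(1.445) = 0.8504 d.
D_c = (0.181/0.614) × 11.01 × e^(−0.181×0.8504) = 0.2948 × 11.01 × 0.8573 = 2.784 mg/L.
Minimum DO = 9.52 − 2.784 = 6.736 mg/L.

t_c ≈ 0.850 d; minimum DO ≈ 6.74 mg/L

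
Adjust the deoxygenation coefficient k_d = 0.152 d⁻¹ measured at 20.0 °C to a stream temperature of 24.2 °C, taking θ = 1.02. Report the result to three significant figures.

k_d(T₂) = k_d(T₁) · θ^(T₂−T₁) = 0.152 × 1.02^(24.2−20.0)
= 0.152 × 1.02^4.20 = 0.152 × 1.087 = 0.1652 d⁻¹.

k_d ≈ 0.165 d⁻¹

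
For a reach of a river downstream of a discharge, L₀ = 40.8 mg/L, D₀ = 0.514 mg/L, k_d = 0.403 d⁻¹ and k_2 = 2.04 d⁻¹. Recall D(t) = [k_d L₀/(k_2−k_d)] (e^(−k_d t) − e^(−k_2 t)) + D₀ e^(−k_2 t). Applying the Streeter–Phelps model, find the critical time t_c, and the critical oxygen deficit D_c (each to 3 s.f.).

With k_2/k_d = 5.062 and 1 − D₀(k_2−k_d)/(k_d L₀) = 0.9488,
t_c = ln(5.062 × 0.9488) / (2.04 − 0.403) = ln(4.803) / 1.637 = 1.569/1.637 = 0.9586 d.
L(t_c) = L₀ e^(−k_d t_c) = 40.8 × 0.6796 = 27.73 mg/L, and at the critical point k_2 D_c = k_d L, so D_c = (0.403/2.04) × 27.73 = 5.477 mg/L.

t_c ≈ 0.959 d; D_c ≈ 5.48 mg/L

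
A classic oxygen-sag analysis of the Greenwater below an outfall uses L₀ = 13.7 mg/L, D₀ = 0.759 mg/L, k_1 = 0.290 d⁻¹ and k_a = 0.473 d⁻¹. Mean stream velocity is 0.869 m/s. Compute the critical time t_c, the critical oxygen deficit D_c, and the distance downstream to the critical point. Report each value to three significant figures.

t_c ≈ 2.48 d; D_c ≈ 4.09 mg/L; x_c ≈ 186 km

At the critical point dD/dt = 0, so k_1 L₀ e^(−k_1 t) = k_a D. Substituting D(t) from the Streeter–Phelps equation and solving for t gives
t_c = ln[(k_a/k_1)(1 − D₀(k_a−k_1)/(k_1 L₀))] / (k_a−k_1).
Here k_a−k_1 = 0.1830 d⁻¹ and 1 − D₀(k_a−k_1)/(k_1 L₀) = 1 − 0.759×0.1830/(0.290×13.7) = 0.9650, so
t_c = ln(1.631 × 0.9650) / 0.1830 = 0.4536 / 0.1830 = 2.479 d.
L(t_c) = L₀ e^(−k_1 t_c) = 13.7 × 0.4873 = 6.676 mg/L, and at the critical point k_a D_c = k_1 L, so D_c = (0.290/0.473) × 6.676 = 4.093 mg/L.
x_c = v t_c = 0.869 m/s × 2.479 d × 86400 s/d = 186100 m ≈ 186 km.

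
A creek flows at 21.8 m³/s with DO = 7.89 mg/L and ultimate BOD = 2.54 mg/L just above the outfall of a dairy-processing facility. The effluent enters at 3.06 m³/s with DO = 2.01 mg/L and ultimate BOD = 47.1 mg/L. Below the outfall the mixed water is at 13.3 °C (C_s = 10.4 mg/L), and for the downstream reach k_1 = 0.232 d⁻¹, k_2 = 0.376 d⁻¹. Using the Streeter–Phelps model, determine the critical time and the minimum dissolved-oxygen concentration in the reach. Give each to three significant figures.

t_c ≈ 1.35 d; minimum DO ≈ 6.78 mg/L

Mixed DO = (21.8×7.89 + 3.06×2.01)/(21.8+3.06) = 178.2/24.86 = 7.166 mg/L.
Mixed L₀ = (21.8×2.54 + 3.06×47.1)/(24.86) = 199.5/24.86 = 8.025 mg/L.
Initial deficit D₀ = C_s − DO₀ = 10.4 − 7.166 = 3.234 mg/L.
t_c = (1/0.1440) ln[(0.376/0.232)(1 − 3.234×0.1440/(0.232×8.025))] = 6.944 × ln(1.215) = 1.354 d.
D_c = (0.232/0.376) × 8.025 × e^(−0.232×1.354) = 0.6170 × 8.025 × 0.7304 = 3.616 mg/L.
Minimum DO = 10.4 − 3.616 = 6.784 mg/L.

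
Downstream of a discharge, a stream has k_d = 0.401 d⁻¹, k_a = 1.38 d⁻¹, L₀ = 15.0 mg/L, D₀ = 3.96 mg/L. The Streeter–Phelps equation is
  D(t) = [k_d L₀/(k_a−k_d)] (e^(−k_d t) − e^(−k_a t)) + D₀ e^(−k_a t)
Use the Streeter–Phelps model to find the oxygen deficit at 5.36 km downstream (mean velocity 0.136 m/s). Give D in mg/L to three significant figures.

D ≈ 3.95 mg/L

Travel time t = x/v = 5.36 km / (0.136 m/s) = 5360 m / 0.136 m/s = 39410 s = 0.4562 d.
k_d L₀/(k_a−k_d) = 0.401×15.0/(1.38−0.401) = 6.015/0.9790 = 6.144 mg/L.
e^(−k_d t) = e^(−0.401×0.4562) = 0.8328; e^(−k_a t) = e^(−1.38×0.4562) = 0.5329.
D = 6.144 × (0.8328 − 0.5329) + 3.96 × 0.5329 = 1.843 + 2.110 = 3.953 mg/L.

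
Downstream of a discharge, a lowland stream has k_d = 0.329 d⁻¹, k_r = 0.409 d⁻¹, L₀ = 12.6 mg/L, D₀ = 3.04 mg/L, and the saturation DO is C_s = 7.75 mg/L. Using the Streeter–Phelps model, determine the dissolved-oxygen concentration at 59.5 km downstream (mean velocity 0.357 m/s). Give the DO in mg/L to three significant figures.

Travel time t = x/v = 59.5 km / (0.357 m/s) = 59500 m / 0.357 m/s = 166700 s = 1.929 d.
k_d L₀/(k_r−k_d) = 0.329×12.6/(0.409−0.329) = 4.145/0.08000 = 51.82 mg/L.
e^(−k_d t) = e^(−0.329×1.929) = 0.5301; e^(−k_r t) = e^(−0.409×1.929) = 0.4543.
D = 51.82 × (0.5301 − 0.4543) + 3.04 × 0.4543 = 3.928 + 1.381 = 5.309 mg/L.
DO = C_s − D = 7.75 − 5.309 = 2.441 mg/L.

DO ≈ 2.44 mg/L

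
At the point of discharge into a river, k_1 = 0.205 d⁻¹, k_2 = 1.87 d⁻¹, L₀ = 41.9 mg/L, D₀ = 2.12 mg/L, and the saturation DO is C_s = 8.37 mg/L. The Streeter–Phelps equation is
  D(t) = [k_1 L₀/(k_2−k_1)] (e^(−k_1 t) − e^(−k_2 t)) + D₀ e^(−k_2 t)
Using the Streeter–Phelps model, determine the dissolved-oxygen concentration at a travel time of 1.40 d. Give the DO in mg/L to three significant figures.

k_1 L₀/(k_2−k_1) = 0.205×41.9/(1.87−0.205) = 8.589/1.665 = 5.159 mg/L.
e^(−k_1 t) = e^(−0.205×1.400) = 0.7505; e^(−k_2 t) = e^(−1.87×1.400) = 0.07295.
D = 5.159 × (0.7505 − 0.07295) + 2.12 × 0.07295 = 3.495 + 0.1547 = 3.650 mg/L.
DO = C_s − D = 8.37 − 3.650 = 4.720 mg/L.

DO ≈ 4.72 mg/L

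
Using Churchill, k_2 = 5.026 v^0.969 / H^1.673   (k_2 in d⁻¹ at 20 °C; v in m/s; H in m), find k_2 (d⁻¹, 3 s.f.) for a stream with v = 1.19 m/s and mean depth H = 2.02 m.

k_2 = 5.026 × 1.19^0.969 / 2.02^1.673 = 5.026 × 1.184 / 3.242 = 1.835 d⁻¹.

k_2 ≈ 1.83 d⁻¹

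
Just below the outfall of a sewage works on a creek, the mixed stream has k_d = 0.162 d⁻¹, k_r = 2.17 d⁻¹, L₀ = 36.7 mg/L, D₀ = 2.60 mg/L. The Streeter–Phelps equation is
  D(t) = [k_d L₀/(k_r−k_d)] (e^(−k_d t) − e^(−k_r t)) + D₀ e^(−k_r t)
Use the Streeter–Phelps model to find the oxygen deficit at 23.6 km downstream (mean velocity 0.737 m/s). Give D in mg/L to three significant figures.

Travel time t = x/v = 23.6 km / (0.737 m/s) = 23600 m / 0.737 m/s = 32020 s = 0.3706 d.
k_d L₀/(k_r−k_d) = 0.162×36.7/(2.17−0.162) = 5.945/2.008 = 2.961 mg/L.
e^(−k_d t) = e^(−0.162×0.3706) = 0.9417; e^(−k_r t) = e^(−2.17×0.3706) = 0.4474.
D = 2.961 × (0.9417 − 0.4474) + 2.60 × 0.4474 = 1.464 + 1.163 = 2.627 mg/L.

D ≈ 2.63 mg/L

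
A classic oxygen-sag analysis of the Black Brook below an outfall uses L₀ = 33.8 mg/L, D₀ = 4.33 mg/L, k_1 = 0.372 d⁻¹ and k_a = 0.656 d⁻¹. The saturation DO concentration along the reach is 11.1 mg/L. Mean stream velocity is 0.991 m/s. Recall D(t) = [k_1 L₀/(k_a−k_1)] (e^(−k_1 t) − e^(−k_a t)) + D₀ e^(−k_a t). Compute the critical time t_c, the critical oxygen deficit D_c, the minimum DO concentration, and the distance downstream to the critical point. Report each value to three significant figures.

t_c = [1/(k_a−k_1)] ln[(k_a/k_1)(1 − D₀(k_a−k_1)/(k_1 L₀))]
= [1/(0.656−0.372)] ln[(0.656/0.372)(1 − 4.33×0.2840/(0.372×33.8))]
= (1/0.2840) ln[1.763 × 0.9022] = 3.521 × ln(1.591) = 3.521 × 0.4643 = 1.635 d.
L(t_c) = L₀ e^(−k_1 t_c) = 33.8 × 0.5443 = 18.40 mg/L, and at the critical point k_a D_c = k_1 L, so D_c = (0.372/0.656) × 18.40 = 10.43 mg/L.
Minimum DO = C_s − D_c = 11.1 − 10.43 = 0.6671 mg/L.
x_c = v t_c = 0.991 m/s × 1.635 d × 86400 s/d = 140000 m ≈ 140 km.

t_c ≈ 1.64 d; D_c ≈ 10.4 mg/L; min DO ≈ 0.667 mg/L; x_c ≈ 140 km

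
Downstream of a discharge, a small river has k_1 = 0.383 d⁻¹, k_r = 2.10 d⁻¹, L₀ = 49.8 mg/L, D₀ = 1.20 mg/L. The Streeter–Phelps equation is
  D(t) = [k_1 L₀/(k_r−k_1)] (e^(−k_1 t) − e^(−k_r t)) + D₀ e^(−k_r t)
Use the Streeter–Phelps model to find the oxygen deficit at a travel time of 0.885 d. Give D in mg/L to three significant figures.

D ≈ 6.37 mg/L

k_1 L₀/(k_r−k_1) = 0.383×49.8/(2.10−0.383) = 19.07/1.717 = 11.11 mg/L.
e^(−k_1 t) = e^(−0.383×0.8850) = 0.7125; e^(−k_r t) = e^(−2.10×0.8850) = 0.1559.
D = 11.11 × (0.7125 − 0.1559) + 1.20 × 0.1559 = 6.183 + 0.1871 = 6.370 mg/L.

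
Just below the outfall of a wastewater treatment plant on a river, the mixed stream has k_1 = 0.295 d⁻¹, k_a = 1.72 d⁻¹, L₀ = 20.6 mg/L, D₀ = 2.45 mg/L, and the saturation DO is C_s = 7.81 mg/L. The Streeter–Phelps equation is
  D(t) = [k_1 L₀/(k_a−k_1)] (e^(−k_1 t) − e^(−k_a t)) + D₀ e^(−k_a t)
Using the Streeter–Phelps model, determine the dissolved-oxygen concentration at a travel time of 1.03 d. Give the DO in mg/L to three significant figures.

DO ≈ 4.97 mg/L

k_1 L₀/(k_a−k_1) = 0.295×20.6/(1.72−0.295) = 6.077/1.425 = 4.265 mg/L.
e^(−k_1 t) = e^(−0.295×1.030) = 0.7380; e^(−k_a t) = e^(−1.72×1.030) = 0.1701.
D = 4.265 × (0.7380 − 0.1701) + 2.45 × 0.1701 = 2.422 + 0.4166 = 2.839 mg/L.
DO = C_s − D = 7.81 − 2.839 = 4.971 mg/L.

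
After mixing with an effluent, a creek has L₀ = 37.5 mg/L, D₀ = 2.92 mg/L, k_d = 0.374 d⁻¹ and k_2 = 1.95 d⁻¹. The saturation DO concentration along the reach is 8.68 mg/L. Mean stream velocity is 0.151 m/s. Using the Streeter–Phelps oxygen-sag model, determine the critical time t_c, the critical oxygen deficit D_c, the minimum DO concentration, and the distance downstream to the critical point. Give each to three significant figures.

t_c ≈ 0.795 d; D_c ≈ 5.34 mg/L; min DO ≈ 3.34 mg/L; x_c ≈ 10.4 km

t_c = [1/(k_2−k_d)] ln[(k_2/k_d)(1 − D₀(k_2−k_d)/(k_d L₀))]
= [1/(1.95−0.374)] ln[(1.95/0.374)(1 − 2.92×1.576/(0.374×37.5))]
= (1/1.576) ln[5.214 × 0.6719] = 0.6345 × ln(3.503) = 0.6345 × 1.254 = 0.7955 d.
D_c = (k_d/k_2) L₀ e^(−k_d t_c) = (0.374/1.95) × 37.5 × e^(−0.374×0.7955) = 0.1918 × 37.5 × 0.7427 = 5.342 mg/L.
Minimum DO = C_s − D_c = 8.68 − 5.342 = 3.338 mg/L.
x_c = v t_c = 0.151 m/s × 0.7955 d × 86400 s/d = 10380 m ≈ 10.4 km.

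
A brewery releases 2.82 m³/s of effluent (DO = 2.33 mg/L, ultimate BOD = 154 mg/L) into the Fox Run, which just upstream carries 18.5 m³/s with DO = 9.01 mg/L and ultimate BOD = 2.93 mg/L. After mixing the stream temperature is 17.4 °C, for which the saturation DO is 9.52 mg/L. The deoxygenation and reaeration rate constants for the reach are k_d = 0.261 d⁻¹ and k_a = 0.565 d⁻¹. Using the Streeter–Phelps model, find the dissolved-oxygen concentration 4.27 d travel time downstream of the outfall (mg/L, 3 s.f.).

DO ≈ 4.70 mg/L

Mixed DO = (18.5×9.01 + 2.82×2.33)/(18.5+2.82) = 173.3/21.32 = 8.126 mg/L.
Mixed L₀ = (18.5×2.93 + 2.82×154)/(21.32) = 488.5/21.32 = 22.91 mg/L.
Initial deficit D₀ = C_s − DO₀ = 9.52 − 8.126 = 1.394 mg/L.
D(4.27) = [0.261×22.91/(0.565−0.261)](e^(−0.261×4.27) − e^(−0.565×4.27)) + 1.394 e^(−0.565×4.27)
= 19.67 × (0.3281 − 0.08959) + 1.394 × 0.08959 = 4.816 mg/L.
DO = 9.52 − 4.816 = 4.704 mg/L.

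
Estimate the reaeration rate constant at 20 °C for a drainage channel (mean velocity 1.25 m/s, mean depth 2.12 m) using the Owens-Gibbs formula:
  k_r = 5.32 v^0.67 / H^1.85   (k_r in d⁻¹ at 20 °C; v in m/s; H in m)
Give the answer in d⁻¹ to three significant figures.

k_r ≈ 1.54 d⁻¹

k_r = 5.32 × 1.25^0.67 / 2.12^1.85 = 5.32 × 1.161 / 4.015 = 1.539 d⁻¹.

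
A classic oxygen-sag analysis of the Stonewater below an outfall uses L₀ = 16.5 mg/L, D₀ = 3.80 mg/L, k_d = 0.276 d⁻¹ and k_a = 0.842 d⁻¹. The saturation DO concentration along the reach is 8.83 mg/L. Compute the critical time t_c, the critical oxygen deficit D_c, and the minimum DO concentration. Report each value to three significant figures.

t_c ≈ 0.841 d; D_c ≈ 4.29 mg/L; min DO ≈ 4.54 mg/L

At the critical point dD/dt = 0, so k_d L₀ e^(−k_d t) = k_a D. Substituting D(t) from the Streeter–Phelps equation and solving for t gives
t_c = ln[(k_a/k_d)(1 − D₀(k_a−k_d)/(k_d L₀))] / (k_a−k_d).
Here k_a−k_d = 0.5660 d⁻¹ and 1 − D₀(k_a−k_d)/(k_d L₀) = 1 − 3.80×0.5660/(0.276×16.5) = 0.5277, so
t_c = ln(3.051 × 0.5277) / 0.5660 = 0.4762 / 0.5660 = 0.8413 d.
L(t_c) = L₀ e^(−k_d t_c) = 16.5 × 0.7928 = 13.08 mg/L, and at the critical point k_a D_c = k_d L, so D_c = (0.276/0.842) × 13.08 = 4.288 mg/L.
Minimum DO = C_s − D_c = 8.83 − 4.288 = 4.542 mg/L.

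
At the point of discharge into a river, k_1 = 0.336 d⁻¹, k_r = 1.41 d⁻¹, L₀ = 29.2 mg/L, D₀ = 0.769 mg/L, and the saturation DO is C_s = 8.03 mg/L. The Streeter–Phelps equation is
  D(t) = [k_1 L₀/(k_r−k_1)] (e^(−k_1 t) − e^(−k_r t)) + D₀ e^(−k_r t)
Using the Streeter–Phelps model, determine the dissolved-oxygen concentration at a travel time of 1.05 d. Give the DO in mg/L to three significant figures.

k_1 L₀/(k_r−k_1) = 0.336×29.2/(1.41−0.336) = 9.811/1.074 = 9.135 mg/L.
e^(−k_1 t) = e^(−0.336×1.050) = 0.7027; e^(−k_r t) = e^(−1.41×1.050) = 0.2275.
D = 9.135 × (0.7027 − 0.2275) + 0.769 × 0.2275 = 4.341 + 0.1750 = 4.516 mg/L.
DO = C_s − D = 8.03 − 4.516 = 3.514 mg/L.

DO ≈ 3.51 mg/L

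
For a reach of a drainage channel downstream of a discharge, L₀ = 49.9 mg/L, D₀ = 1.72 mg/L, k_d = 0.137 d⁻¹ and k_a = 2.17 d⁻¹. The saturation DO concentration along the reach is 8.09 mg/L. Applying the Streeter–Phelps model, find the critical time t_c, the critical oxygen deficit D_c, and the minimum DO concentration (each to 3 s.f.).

t_c ≈ 1.01 d; D_c ≈ 2.74 mg/L; min DO ≈ 5.35 mg/L

t_c = [1/(k_a−k_d)] ln[(k_a/k_d)(1 − D₀(k_a−k_d)/(k_d L₀))]
= [1/(2.17−0.137)] ln[(2.17/0.137)(1 − 1.72×2.033/(0.137×49.9))]
= (1/2.033) ln[15.84 × 0.4885] = 0.4919 × ln(7.738) = 0.4919 × 2.046 = 1.006 d.
L(t_c) = L₀ e^(−k_d t_c) = 49.9 × 0.8712 = 43.47 mg/L, and at the critical point k_a D_c = k_d L, so D_c = (0.137/2.17) × 43.47 = 2.745 mg/L.
Minimum DO = C_s − D_c = 8.09 − 2.745 = 5.345 mg/L.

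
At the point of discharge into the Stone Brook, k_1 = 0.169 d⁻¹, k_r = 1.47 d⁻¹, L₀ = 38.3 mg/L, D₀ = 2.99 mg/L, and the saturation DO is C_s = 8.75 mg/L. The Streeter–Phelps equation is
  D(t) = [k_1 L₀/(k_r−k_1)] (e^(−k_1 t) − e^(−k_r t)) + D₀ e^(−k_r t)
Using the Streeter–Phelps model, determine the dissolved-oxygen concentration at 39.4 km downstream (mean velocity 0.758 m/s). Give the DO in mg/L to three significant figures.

DO ≈ 5.08 mg/L

Travel time t = x/v = 39.4 km / (0.758 m/s) = 39400 m / 0.758 m/s = 51980 s = 0.6016 d.
k_1 L₀/(k_r−k_1) = 0.169×38.3/(1.47−0.169) = 6.473/1.301 = 4.975 mg/L.
e^(−k_1 t) = e^(−0.169×0.6016) = 0.9033; e^(−k_r t) = e^(−1.47×0.6016) = 0.4130.
D = 4.975 × (0.9033 − 0.4130) + 2.99 × 0.4130 = 2.440 + 1.235 = 3.674 mg/L.
DO = C_s − D = 8.75 − 3.674 = 5.076 mg/L.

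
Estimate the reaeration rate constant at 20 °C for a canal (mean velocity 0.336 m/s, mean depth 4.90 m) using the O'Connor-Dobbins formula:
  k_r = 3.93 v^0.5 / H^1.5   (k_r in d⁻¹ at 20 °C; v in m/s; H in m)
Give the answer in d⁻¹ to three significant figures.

k_r = 3.93 × 0.336^0.5 / 4.90^1.5 = 3.93 × 0.5797 / 10.85 = 0.2100 d⁻¹.

k_r ≈ 0.210 d⁻¹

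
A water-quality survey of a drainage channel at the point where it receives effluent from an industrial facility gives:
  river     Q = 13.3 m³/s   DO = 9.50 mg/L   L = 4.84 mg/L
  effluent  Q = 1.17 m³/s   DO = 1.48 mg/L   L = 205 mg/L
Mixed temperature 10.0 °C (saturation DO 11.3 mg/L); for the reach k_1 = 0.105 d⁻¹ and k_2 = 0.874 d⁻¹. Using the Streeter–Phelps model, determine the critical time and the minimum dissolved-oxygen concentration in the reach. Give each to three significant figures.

Mixed DO = (13.3×9.50 + 1.17×1.48)/(13.3+1.17) = 128.1/14.47 = 8.852 mg/L.
Mixed L₀ = (13.3×4.84 + 1.17×205)/(14.47) = 304.2/14.47 = 21.02 mg/L.
Initial deficit D₀ = C_s − DO₀ = 11.3 − 8.852 = 2.448 mg/L.
t_c = (1/0.7690) ln[(0.874/0.105)(1 − 2.448×0.7690/(0.105×21.02))] = 1.300 × ln(1.224) = 0.2631 d.
D_c = (0.105/0.874) × 21.02 × e^(−0.105×0.2631) = 0.1201 × 21.02 × 0.9728 = 2.457 mg/L.
Minimum DO = 11.3 − 2.457 = 8.843 mg/L.

t_c ≈ 0.263 d; minimum DO ≈ 8.84 mg/L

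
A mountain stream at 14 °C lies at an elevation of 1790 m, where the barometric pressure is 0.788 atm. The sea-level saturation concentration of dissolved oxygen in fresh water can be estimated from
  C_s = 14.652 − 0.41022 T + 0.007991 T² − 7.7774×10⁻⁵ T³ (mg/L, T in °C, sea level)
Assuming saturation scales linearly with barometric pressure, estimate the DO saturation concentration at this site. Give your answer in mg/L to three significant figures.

At sea level: C_s = 14.652 − 0.41022×14 + 0.007991×14² − 7.7774×10⁻⁵×14³ = 10.26 mg/L.
Pressure correction: C_s' = 10.26 × 0.788 = 8.086 mg/L.

C_s ≈ 8.09 mg/L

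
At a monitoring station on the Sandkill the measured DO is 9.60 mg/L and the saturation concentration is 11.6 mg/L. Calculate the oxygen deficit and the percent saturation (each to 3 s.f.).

D ≈ 2.00 mg/L; 82.8 % saturation

D = C_s − C = 11.6 − 9.60 = 2.00 mg/L.
% saturation = 9.60/11.6 × 100 = 82.8 %.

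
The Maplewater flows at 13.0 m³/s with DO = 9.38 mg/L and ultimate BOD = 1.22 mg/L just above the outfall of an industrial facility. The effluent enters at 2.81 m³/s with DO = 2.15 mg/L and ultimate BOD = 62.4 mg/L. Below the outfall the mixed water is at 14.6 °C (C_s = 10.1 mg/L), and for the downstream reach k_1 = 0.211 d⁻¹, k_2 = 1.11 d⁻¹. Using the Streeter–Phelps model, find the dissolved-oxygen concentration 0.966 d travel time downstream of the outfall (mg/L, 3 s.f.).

DO ≈ 8.07 mg/L

Mixed DO = (13.0×9.38 + 2.81×2.15)/(13.0+2.81) = 128.0/15.81 = 8.095 mg/L.
Mixed L₀ = (13.0×1.22 + 2.81×62.4)/(15.81) = 191.2/15.81 = 12.09 mg/L.
Initial deficit D₀ = C_s − DO₀ = 10.1 − 8.095 = 2.005 mg/L.
D(0.966) = [0.211×12.09/(1.11−0.211)](e^(−0.211×0.966) − e^(−1.11×0.966)) + 2.005 e^(−1.11×0.966)
= 2.838 × (0.8156 − 0.3422) + 2.005 × 0.3422 = 2.030 mg/L.
DO = 10.1 − 2.030 = 8.070 mg/L.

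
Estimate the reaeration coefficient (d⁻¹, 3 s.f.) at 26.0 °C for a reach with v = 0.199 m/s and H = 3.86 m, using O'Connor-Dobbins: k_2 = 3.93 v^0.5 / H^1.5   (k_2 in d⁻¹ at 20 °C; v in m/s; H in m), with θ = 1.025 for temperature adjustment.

k_2(20) = 3.93 × 0.199^0.5 / 3.86^1.5 = 3.93 × 0.4461 / 7.584 = 0.2312 d⁻¹.
k_2(26.0) = 0.2312 × 1.025^(26.0−20) = 0.2312 × 1.160 = 0.2681 d⁻¹.

k_2 ≈ 0.268 d⁻¹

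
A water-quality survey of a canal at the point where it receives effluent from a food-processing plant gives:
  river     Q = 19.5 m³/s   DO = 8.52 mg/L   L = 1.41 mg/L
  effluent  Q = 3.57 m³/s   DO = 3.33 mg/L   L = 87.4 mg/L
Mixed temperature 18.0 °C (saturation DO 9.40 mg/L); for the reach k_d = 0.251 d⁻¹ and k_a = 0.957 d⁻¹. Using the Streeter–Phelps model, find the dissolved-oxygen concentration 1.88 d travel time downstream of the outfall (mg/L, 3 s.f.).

Mixed DO = (19.5×8.52 + 3.57×3.33)/(19.5+3.57) = 178.0/23.07 = 7.717 mg/L.
Mixed L₀ = (19.5×1.41 + 3.57×87.4)/(23.07) = 339.5/23.07 = 14.72 mg/L.
Initial deficit D₀ = C_s − DO₀ = 9.40 − 7.717 = 1.683 mg/L.
D(1.88) = [0.251×14.72/(0.957−0.251)](e^(−0.251×1.88) − e^(−0.957×1.88)) + 1.683 e^(−0.957×1.88)
= 5.232 × (0.6238 − 0.1654) + 1.683 × 0.1654 = 2.677 mg/L.
DO = 9.40 − 2.677 = 6.723 mg/L.

DO ≈ 6.72 mg/L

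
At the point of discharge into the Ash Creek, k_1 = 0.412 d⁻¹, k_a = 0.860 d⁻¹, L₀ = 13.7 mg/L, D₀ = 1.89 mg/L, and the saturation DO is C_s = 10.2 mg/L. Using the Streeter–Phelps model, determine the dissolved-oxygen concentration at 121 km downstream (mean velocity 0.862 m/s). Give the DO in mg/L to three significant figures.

Travel time t = x/v = 121 km / (0.862 m/s) = 121000 m / 0.862 m/s = 140400 s = 1.625 d.
k_1 L₀/(k_a−k_1) = 0.412×13.7/(0.860−0.412) = 5.644/0.4480 = 12.60 mg/L.
e^(−k_1 t) = e^(−0.412×1.625) = 0.5120; e^(−k_a t) = e^(−0.860×1.625) = 0.2473.
D = 12.60 × (0.5120 − 0.2473) + 1.89 × 0.2473 = 3.336 + 0.4674 = 3.803 mg/L.
DO = C_s − D = 10.2 − 3.803 = 6.397 mg/L.

DO ≈ 6.40 mg/L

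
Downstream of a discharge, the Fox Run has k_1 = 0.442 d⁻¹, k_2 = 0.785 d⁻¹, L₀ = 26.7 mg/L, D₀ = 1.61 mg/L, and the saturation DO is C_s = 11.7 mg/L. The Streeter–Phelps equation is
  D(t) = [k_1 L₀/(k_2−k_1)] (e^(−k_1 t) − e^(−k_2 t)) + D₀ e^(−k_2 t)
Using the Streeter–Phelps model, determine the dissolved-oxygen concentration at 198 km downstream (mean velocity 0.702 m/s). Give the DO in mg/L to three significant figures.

Travel time t = x/v = 198 km / (0.702 m/s) = 198000 m / 0.702 m/s = 282100 s = 3.264 d.
k_1 L₀/(k_2−k_1) = 0.442×26.7/(0.785−0.442) = 11.80/0.3430 = 34.41 mg/L.
e^(−k_1 t) = e^(−0.442×3.264) = 0.2362; e^(−k_2 t) = e^(−0.785×3.264) = 0.07710.
D = 34.41 × (0.2362 − 0.07710) + 1.61 × 0.07710 = 5.475 + 0.1241 = 5.600 mg/L.
DO = C_s − D = 11.7 − 5.600 = 6.100 mg/L.

DO ≈ 6.10 mg/L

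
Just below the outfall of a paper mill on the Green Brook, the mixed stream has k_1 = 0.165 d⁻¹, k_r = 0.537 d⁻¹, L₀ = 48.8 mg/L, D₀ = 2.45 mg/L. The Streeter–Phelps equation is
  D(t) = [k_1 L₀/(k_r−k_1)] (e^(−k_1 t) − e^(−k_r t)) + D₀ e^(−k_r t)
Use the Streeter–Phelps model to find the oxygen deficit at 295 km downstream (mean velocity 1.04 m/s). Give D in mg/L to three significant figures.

D ≈ 9.30 mg/L

Travel time t = x/v = 295 km / (1.04 m/s) = 295000 m / 1.04 m/s = 283700 s = 3.283 d.
k_1 L₀/(k_r−k_1) = 0.165×48.8/(0.537−0.165) = 8.052/0.3720 = 21.65 mg/L.
e^(−k_1 t) = e^(−0.165×3.283) = 0.5818; e^(−k_r t) = e^(−0.537×3.283) = 0.1715.
D = 21.65 × (0.5818 − 0.1715) + 2.45 × 0.1715 = 8.879 + 0.4203 = 9.300 mg/L.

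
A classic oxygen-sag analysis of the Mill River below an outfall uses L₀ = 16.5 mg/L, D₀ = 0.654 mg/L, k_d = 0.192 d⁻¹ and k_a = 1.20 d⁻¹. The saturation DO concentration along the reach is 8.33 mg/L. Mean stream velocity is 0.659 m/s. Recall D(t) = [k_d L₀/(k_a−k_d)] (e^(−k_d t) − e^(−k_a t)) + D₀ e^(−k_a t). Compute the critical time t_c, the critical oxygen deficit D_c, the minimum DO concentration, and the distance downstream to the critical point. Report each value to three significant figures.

t_c ≈ 1.59 d; D_c ≈ 1.95 mg/L; min DO ≈ 6.38 mg/L; x_c ≈ 90.3 km

t_c = [1/(k_a−k_d)] ln[(k_a/k_d)(1 − D₀(k_a−k_d)/(k_d L₀))]
= [1/(1.20−0.192)] ln[(1.20/0.192)(1 − 0.654×1.008/(0.192×16.5))]
= (1/1.008) ln[6.250 × 0.7919] = 0.9921 × ln(4.949) = 0.9921 × 1.599 = 1.587 d.
D_c = (k_d/k_a) L₀ e^(−k_d t_c) = (0.192/1.20) × 16.5 × e^(−0.192×1.587) = 0.1600 × 16.5 × 0.7374 = 1.947 mg/L.
Minimum DO = C_s − D_c = 8.33 − 1.947 = 6.383 mg/L.
x_c = v t_c = 0.659 m/s × 1.587 d × 86400 s/d = 90340 m ≈ 90.3 km.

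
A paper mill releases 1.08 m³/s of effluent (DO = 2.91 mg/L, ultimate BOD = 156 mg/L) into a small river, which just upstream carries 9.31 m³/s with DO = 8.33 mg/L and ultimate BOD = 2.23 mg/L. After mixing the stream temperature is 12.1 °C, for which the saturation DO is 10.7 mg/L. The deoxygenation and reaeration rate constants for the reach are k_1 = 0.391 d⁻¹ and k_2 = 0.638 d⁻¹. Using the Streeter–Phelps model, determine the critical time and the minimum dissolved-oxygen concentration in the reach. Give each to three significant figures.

Mixed DO = (9.31×8.33 + 1.08×2.91)/(9.31+1.08) = 80.70/10.39 = 7.767 mg/L.
Mixed L₀ = (9.31×2.23 + 1.08×156)/(10.39) = 189.2/10.39 = 18.21 mg/L.
Initial deficit D₀ = C_s − DO₀ = 10.7 − 7.767 = 2.933 mg/L.
t_c = (1/0.2470) ln[(0.638/0.391)(1 − 2.933×0.2470/(0.391×18.21))] = 4.049 × ln(1.466) = 1.548 d.
D_c = (0.391/0.638) × 18.21 × e^(−0.391×1.548) = 0.6129 × 18.21 × 0.5459 = 6.094 mg/L.
Minimum DO = 10.7 − 6.094 = 4.606 mg/L.

t_c ≈ 1.55 d; minimum DO ≈ 4.61 mg/L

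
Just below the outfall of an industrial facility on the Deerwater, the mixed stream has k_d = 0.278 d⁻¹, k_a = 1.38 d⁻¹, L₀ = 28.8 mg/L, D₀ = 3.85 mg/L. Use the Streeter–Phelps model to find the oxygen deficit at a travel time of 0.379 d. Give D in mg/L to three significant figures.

D ≈ 4.51 mg/L

k_d L₀/(k_a−k_d) = 0.278×28.8/(1.38−0.278) = 8.006/1.102 = 7.265 mg/L.
e^(−k_d t) = e^(−0.278×0.3790) = 0.9000; e^(−k_a t) = e^(−1.38×0.3790) = 0.5927.
D = 7.265 × (0.9000 − 0.5927) + 3.85 × 0.5927 = 2.232 + 2.282 = 4.514 mg/L.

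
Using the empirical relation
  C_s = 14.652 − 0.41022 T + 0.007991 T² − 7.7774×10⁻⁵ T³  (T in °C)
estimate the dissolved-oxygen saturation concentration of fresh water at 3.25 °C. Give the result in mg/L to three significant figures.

C_s = 14.652 − 0.41022×3.25 + 0.007991×3.25² − 7.7774×10⁻⁵×3.25³ = 13.40 mg/L.

C_s ≈ 13.4 mg/L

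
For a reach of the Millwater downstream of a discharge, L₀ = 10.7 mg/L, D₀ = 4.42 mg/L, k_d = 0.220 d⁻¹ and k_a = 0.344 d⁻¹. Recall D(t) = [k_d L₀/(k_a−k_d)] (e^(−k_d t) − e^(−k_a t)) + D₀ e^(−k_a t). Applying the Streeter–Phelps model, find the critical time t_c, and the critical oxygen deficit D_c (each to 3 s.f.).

t_c ≈ 1.47 d; D_c ≈ 4.95 mg/L

At the critical point dD/dt = 0, so k_d L₀ e^(−k_d t) = k_a D. Substituting D(t) from the Streeter–Phelps equation and solving for t gives
t_c = ln[(k_a/k_d)(1 − D₀(k_a−k_d)/(k_d L₀))] / (k_a−k_d).
Here k_a−k_d = 0.1240 d⁻¹ and 1 − D₀(k_a−k_d)/(k_d L₀) = 1 − 4.42×0.1240/(0.220×10.7) = 0.7672, so
t_c = ln(1.564 × 0.7672) / 0.1240 = 0.1820 / 0.1240 = 1.467 d.
L(t_c) = L₀ e^(−k_d t_c) = 10.7 × 0.7241 = 7.748 mg/L, and at the critical point k_a D_c = k_d L, so D_c = (0.220/0.344) × 7.748 = 4.955 mg/L.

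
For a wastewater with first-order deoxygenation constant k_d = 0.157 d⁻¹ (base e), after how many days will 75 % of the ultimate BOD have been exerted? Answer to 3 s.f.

t ≈ 8.83 d

y/L₀ = 1 − e^(−k_d t) = 0.75 ⇒ e^(−k_d t) = 0.250
t = −ln(0.250) / 0.157 = 1.386 / 0.157 = 8.830 d.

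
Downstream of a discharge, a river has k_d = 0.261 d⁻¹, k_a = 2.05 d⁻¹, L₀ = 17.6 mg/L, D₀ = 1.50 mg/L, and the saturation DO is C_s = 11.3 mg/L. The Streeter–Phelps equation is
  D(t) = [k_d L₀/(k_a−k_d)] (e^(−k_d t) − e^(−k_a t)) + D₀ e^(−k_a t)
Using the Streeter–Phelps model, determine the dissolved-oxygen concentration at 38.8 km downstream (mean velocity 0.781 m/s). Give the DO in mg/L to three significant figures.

DO ≈ 9.42 mg/L

Travel time t = x/v = 38.8 km / (0.781 m/s) = 38800 m / 0.781 m/s = 49680 s = 0.5750 d.
k_d L₀/(k_a−k_d) = 0.261×17.6/(2.05−0.261) = 4.594/1.789 = 2.568 mg/L.
e^(−k_d t) = e^(−0.261×0.5750) = 0.8606; e^(−k_a t) = e^(−2.05×0.5750) = 0.3077.
D = 2.568 × (0.8606 − 0.3077) + 1.50 × 0.3077 = 1.420 + 0.4615 = 1.881 mg/L.
DO = C_s − D = 11.3 − 1.881 = 9.419 mg/L.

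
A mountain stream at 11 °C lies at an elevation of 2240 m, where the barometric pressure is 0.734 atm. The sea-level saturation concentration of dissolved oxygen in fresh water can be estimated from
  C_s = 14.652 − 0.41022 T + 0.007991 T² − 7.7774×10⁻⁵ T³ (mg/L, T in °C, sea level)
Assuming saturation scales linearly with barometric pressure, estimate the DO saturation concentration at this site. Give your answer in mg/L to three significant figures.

At sea level: C_s = 14.652 − 0.41022×11 + 0.007991×11² − 7.7774×10⁻⁵×11³ = 11.00 mg/L.
Pressure correction: C_s' = 11.00 × 0.734 = 8.076 mg/L.

C_s ≈ 8.08 mg/L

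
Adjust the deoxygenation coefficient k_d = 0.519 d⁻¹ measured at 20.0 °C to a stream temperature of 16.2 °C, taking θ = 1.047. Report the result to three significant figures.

k_d ≈ 0.436 d⁻¹

k_d(T₂) = k_d(T₁) · θ^(T₂−T₁) = 0.519 × 1.047^(16.2−20.0)
= 0.519 × 1.047^-3.80 = 0.519 × 0.8399 = 0.4359 d⁻¹.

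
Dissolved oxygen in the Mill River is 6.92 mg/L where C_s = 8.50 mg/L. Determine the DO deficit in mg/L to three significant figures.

D = C_s − C = 8.50 − 6.92 = 1.58 mg/L.

D ≈ 1.58 mg/L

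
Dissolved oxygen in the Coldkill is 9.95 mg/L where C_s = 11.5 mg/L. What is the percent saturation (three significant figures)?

86.5 % saturation

% saturation = C/C_s × 100 = 9.95/11.5 × 100 = 86.5 %.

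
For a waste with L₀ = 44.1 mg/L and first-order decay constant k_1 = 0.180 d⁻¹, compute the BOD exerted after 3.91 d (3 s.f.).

y ≈ 22.3 mg/L

y_t = L₀(1 − e^(−k_1 t)) = 44.1 × (1 − e^(−0.180×3.91))
= 44.1 × (1 − 0.4947) = 44.1 × 0.5053 = 22.28 mg/L.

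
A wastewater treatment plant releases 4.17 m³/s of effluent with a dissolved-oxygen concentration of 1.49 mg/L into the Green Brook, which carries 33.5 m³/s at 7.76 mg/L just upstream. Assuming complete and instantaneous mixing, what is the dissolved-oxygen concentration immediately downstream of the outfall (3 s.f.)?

Flow-weighted mixing: C = (Q_r C_r + Q_w C_w)/(Q_r + Q_w)
= (33.5×7.76 + 4.17×1.49)/(33.5 + 4.17) = 266.2/37.67 = 7.066 mg/L.

7.07 mg/L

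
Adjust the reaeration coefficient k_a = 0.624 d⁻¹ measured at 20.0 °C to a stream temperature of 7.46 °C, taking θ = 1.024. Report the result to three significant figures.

k_a(T₂) = k_a(T₁) · θ^(T₂−T₁) = 0.624 × 1.024^(7.46−20.0)
= 0.624 × 1.024^-12.5 = 0.624 × 0.7427 = 0.4635 d⁻¹.

k_a ≈ 0.463 d⁻¹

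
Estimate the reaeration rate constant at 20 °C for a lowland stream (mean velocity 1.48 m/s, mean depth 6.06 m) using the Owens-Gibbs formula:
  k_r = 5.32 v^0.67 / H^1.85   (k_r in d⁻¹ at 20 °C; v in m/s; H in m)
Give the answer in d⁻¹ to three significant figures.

k_r = 5.32 × 1.48^0.67 / 6.06^1.85 = 5.32 × 1.300 / 28.03 = 0.2468 d⁻¹.

k_r ≈ 0.247 d⁻¹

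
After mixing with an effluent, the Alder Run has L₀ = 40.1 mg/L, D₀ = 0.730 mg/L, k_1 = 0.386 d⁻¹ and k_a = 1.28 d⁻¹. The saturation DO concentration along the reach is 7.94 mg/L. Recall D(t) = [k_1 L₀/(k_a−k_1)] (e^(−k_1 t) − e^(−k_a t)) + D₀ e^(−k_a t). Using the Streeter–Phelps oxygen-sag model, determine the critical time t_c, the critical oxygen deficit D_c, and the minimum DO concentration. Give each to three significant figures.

t_c = [1/(k_a−k_1)] ln[(k_a/k_1)(1 − D₀(k_a−k_1)/(k_1 L₀))]
= [1/(1.28−0.386)] ln[(1.28/0.386)(1 − 0.730×0.8940/(0.386×40.1))]
= (1/0.8940) ln[3.316 × 0.9578] = 1.119 × ln(3.176) = 1.119 × 1.156 = 1.293 d.
L(t_c) = L₀ e^(−k_1 t_c) = 40.1 × 0.6071 = 24.35 mg/L, and at the critical point k_a D_c = k_1 L, so D_c = (0.386/1.28) × 24.35 = 7.342 mg/L.
Minimum DO = C_s − D_c = 7.94 − 7.342 = 0.5980 mg/L.

t_c ≈ 1.29 d; D_c ≈ 7.34 mg/L; min DO ≈ 0.598 mg/L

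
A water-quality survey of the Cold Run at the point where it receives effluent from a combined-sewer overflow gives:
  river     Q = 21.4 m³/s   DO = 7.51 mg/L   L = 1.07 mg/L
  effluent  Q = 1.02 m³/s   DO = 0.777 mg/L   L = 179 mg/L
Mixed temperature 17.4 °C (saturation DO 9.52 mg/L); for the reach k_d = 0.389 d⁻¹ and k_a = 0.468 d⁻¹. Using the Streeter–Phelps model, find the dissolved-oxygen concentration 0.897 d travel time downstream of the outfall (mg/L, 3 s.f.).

Mixed DO = (21.4×7.51 + 1.02×0.777)/(21.4+1.02) = 161.5/22.42 = 7.204 mg/L.
Mixed L₀ = (21.4×1.07 + 1.02×179)/(22.42) = 205.5/22.42 = 9.165 mg/L.
Initial deficit D₀ = C_s − DO₀ = 9.52 − 7.204 = 2.316 mg/L.
D(0.897) = [0.389×9.165/(0.468−0.389)](e^(−0.389×0.897) − e^(−0.468×0.897)) + 2.316 e^(−0.468×0.897)
= 45.13 × (0.7054 − 0.6572) + 2.316 × 0.6572 = 3.700 mg/L.
DO = 9.52 − 3.700 = 5.820 mg/L.

DO ≈ 5.82 mg/L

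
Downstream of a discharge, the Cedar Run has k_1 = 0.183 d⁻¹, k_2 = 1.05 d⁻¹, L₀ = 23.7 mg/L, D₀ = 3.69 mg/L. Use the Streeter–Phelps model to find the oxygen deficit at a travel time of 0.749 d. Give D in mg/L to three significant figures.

k_1 L₀/(k_2−k_1) = 0.183×23.7/(1.05−0.183) = 4.337/0.8670 = 5.002 mg/L.
e^(−k_1 t) = e^(−0.183×0.7490) = 0.8719; e^(−k_2 t) = e^(−1.05×0.7490) = 0.4555.
D = 5.002 × (0.8719 − 0.4555) + 3.69 × 0.4555 = 2.083 + 1.681 = 3.764 mg/L.

D ≈ 3.76 mg/L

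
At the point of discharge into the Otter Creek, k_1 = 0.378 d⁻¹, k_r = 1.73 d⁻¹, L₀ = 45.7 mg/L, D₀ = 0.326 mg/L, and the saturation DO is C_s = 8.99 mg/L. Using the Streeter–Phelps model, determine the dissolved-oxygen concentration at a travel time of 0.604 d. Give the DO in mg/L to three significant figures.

k_1 L₀/(k_r−k_1) = 0.378×45.7/(1.73−0.378) = 17.27/1.352 = 12.78 mg/L.
e^(−k_1 t) = e^(−0.378×0.6040) = 0.7959; e^(−k_r t) = e^(−1.73×0.6040) = 0.3517.
D = 12.78 × (0.7959 − 0.3517) + 0.326 × 0.3517 = 5.675 + 0.1147 = 5.790 mg/L.
DO = C_s − D = 8.99 − 5.790 = 3.200 mg/L.

DO ≈ 3.20 mg/L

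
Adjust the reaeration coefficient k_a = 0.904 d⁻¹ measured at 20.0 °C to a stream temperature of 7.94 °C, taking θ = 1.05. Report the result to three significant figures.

k_a(T₂) = k_a(T₁) · θ^(T₂−T₁) = 0.904 × 1.05^(7.94−20.0)
= 0.904 × 1.05^-12.1 = 0.904 × 0.5552 = 0.5019 d⁻¹.

k_a ≈ 0.502 d⁻¹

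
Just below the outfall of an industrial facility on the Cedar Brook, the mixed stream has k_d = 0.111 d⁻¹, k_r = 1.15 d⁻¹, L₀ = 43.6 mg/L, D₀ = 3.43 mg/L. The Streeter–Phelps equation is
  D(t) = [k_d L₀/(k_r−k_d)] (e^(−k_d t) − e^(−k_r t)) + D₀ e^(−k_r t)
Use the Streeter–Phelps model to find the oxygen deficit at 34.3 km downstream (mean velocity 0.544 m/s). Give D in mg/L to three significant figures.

D ≈ 3.76 mg/L

Travel time t = x/v = 34.3 km / (0.544 m/s) = 34300 m / 0.544 m/s = 63050 s = 0.7298 d.
k_d L₀/(k_r−k_d) = 0.111×43.6/(1.15−0.111) = 4.840/1.039 = 4.658 mg/L.
e^(−k_d t) = e^(−0.111×0.7298) = 0.9222; e^(−k_r t) = e^(−1.15×0.7298) = 0.4320.
D = 4.658 × (0.9222 − 0.4320) + 3.43 × 0.4320 = 2.283 + 1.482 = 3.765 mg/L.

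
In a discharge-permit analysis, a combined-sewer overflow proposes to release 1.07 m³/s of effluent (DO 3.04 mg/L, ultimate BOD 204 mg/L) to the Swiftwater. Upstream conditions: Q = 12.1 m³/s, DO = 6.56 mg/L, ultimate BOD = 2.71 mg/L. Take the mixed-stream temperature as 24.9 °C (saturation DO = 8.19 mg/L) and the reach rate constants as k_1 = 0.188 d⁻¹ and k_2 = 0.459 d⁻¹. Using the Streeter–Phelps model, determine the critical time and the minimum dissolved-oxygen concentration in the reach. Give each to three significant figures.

t_c ≈ 2.72 d; minimum DO ≈ 3.50 mg/L

Mixed DO = (12.1×6.56 + 1.07×3.04)/(12.1+1.07) = 82.63/13.17 = 6.274 mg/L.
Mixed L₀ = (12.1×2.71 + 1.07×204)/(13.17) = 251.1/13.17 = 19.06 mg/L.
Initial deficit D₀ = C_s − DO₀ = 8.19 − 6.274 = 1.916 mg/L.
t_c = (1/0.2710) ln[(0.459/0.188)(1 − 1.916×0.2710/(0.188×19.06))] = 3.690 × ln(2.088) = 2.716 d.
D_c = (0.188/0.459) × 19.06 × e^(−0.188×2.716) = 0.4096 × 19.06 × 0.6001 = 4.686 mg/L.
Minimum DO = 8.19 − 4.686 = 3.504 mg/L.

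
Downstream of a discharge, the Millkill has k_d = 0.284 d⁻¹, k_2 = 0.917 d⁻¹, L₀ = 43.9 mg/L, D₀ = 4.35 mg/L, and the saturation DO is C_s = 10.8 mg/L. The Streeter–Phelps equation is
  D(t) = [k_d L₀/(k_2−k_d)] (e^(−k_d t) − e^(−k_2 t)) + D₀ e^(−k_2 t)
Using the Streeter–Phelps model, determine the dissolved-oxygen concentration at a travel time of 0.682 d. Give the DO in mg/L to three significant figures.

k_d L₀/(k_2−k_d) = 0.284×43.9/(0.917−0.284) = 12.47/0.6330 = 19.70 mg/L.
e^(−k_d t) = e^(−0.284×0.6820) = 0.8239; e^(−k_2 t) = e^(−0.917×0.6820) = 0.5351.
D = 19.70 × (0.8239 − 0.5351) + 4.35 × 0.5351 = 5.689 + 2.327 = 8.017 mg/L.
DO = C_s − D = 10.8 − 8.017 = 2.783 mg/L.

DO ≈ 2.78 mg/L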